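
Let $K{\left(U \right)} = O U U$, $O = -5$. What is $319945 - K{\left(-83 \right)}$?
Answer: $354390$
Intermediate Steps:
$K{\left(U \right)} = - 5 U^{2}$ ($K{\left(U \right)} = - 5 U U = - 5 U^{2}$)
$319945 - K{\left(-83 \right)} = 319945 - - 5 \left(-83\right)^{2} = 319945 - \left(-5\right) 6889 = 319945 - -34445 = 319945 + 34445 = 354390$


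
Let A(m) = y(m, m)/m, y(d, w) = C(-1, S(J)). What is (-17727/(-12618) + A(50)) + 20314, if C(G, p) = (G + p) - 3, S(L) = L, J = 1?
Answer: 1068079258/52575 ≈ 20315.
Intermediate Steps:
C(G, p) = -3 + G + p
y(d, w) = -3 (y(d, w) = -3 - 1 + 1 = -3)
A(m) = -3/m
(-17727/(-12618) + A(50)) + 20314 = (-17727/(-12618) - 3/50) + 20314 = (-17727*(-1/12618) - 3*1/50) + 20314 = (5909/4206 - 3/50) + 20314 = 70708/52575 + 20314 = 1068079258/52575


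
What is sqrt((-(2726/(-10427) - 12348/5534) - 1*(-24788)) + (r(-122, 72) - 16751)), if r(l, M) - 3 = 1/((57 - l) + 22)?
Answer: sqrt(270470638382521507106781)/5799153309 ≈ 89.680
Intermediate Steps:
r(l, M) = 3 + 1/(79 - l) (r(l, M) = 3 + 1/((57 - l) + 22) = 3 + 1/(79 - l))
sqrt((-(2726/(-10427) - 12348/5534) - 1*(-24788)) + (r(-122, 72) - 16751)) = sqrt((-(2726/(-10427) - 12348/5534) - 1*(-24788)) + ((-238 + 3*(-122))/(-79 - 122) - 16751)) = sqrt((-(2726*(-1/10427) - 12348*1/5534) + 24788) + ((-238 - 366)/(-201) - 16751)) = sqrt((-(-2726/10427 - 6174/2767) + 24788) + (-1/201*(-604) - 16751)) = sqrt((-1*(-71919140/28851509) + 24788) + (604/201 - 16751)) = sqrt((71919140/28851509 + 24788) - 3366347/201) = sqrt(715243124232/28851509 - 3366347/201) = sqrt(46639677203009/5799153309) = sqrt(270470638382521507106781)/5799153309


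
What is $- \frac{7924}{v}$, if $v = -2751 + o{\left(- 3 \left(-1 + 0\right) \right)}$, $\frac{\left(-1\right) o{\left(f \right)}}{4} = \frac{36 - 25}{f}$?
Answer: $\frac{23772}{8297} \approx 2.8651$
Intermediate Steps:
$o{\left(f \right)} = - \frac{44}{f}$ ($o{\left(f \right)} = - 4 \frac{36 - 25}{f} = - 4 \frac{11}{f} = - \frac{44}{f}$)
$v = - \frac{8297}{3}$ ($v = -2751 - \frac{44}{\left(-3\right) \left(-1 + 0\right)} = -2751 - \frac{44}{\left(-3\right) \left(-1\right)} = -2751 - \frac{44}{3} = - \frac{8297}{3} \approx -2765.7$)
$- \frac{7924}{v} = - \frac{7924}{- \frac{8297}{3}} = \left(-7924\right) \left(- \frac{3}{8297}\right) = \frac{23772}{8297}$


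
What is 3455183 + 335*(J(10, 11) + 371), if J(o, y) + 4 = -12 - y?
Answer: 3570423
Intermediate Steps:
J(o, y) = -16 - y (J(o, y) = -4 + (-12 - y) = -16 - y)
3455183 + 335*(J(10, 11) + 371) = 3455183 + 335*((-16 - 1*11) + 371) = 3455183 + 335*((-16 - 11) + 371) = 3455183 + 335*(-27 + 371) = 3455183 + 335*344 = 3455183 + 115240 = 3570423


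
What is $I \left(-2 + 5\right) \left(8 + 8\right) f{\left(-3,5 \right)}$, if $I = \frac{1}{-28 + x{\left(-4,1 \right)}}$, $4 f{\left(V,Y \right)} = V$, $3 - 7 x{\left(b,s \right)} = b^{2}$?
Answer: $\frac{252}{209} \approx 1.2057$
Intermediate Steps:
$x{\left(b,s \right)} = \frac{3}{7} - \frac{b^{2}}{7}$
$f{\left(V,Y \right)} = \frac{V}{4}$
$I = - \frac{7}{209}$ ($I = \frac{1}{-28 + \left(\frac{3}{7} - \frac{\left(-4\right)^{2}}{7}\right)} = \frac{1}{-28 + \left(\frac{3}{7} - \frac{16}{7}\right)} = \frac{1}{-28 - \frac{13}{7}} = \frac{1}{- \frac{209}{7}} = - \frac{7}{209} \approx -0.033493$)
$I \left(-2 + 5\right) \left(8 + 8\right) f{\left(-3,5 \right)} = - \frac{7 \left(-2 + 5\right) \left(8 + 8\right)}{209} \cdot \frac{1}{4} \left(-3\right) = - \frac{7 \cdot 3 \cdot 16}{209} \left(- \frac{3}{4}\right) = \left(- \frac{7}{209}\right) 48 \left(- \frac{3}{4}\right) = \left(- \frac{336}{209}\right) \left(- \frac{3}{4}\right) = \frac{252}{209}$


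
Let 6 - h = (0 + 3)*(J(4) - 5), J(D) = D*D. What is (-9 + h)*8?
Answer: -288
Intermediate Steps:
J(D) = D**2
h = -27 (h = 6 - (0 + 3)*(4**2 - 5) = 6 - 3*(16 - 5) = 6 - 3*11 = 6 - 1*33 = 6 - 33 = -27)
(-9 + h)*8 = (-9 - 27)*8 = -36*8 = -288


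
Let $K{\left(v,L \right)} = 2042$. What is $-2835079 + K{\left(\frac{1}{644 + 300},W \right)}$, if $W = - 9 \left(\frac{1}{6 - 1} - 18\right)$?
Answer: $-2833037$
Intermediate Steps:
$W = \frac{801}{5}$ ($W = - 9 \left(\frac{1}{5} - 18\right) = \left(-9\right) \left(- \frac{89}{5}\right) = \frac{801}{5} \approx 160.2$)
$-2835079 + K{\left(\frac{1}{644 + 300},W \right)} = -2835079 + 2042 = -2833037$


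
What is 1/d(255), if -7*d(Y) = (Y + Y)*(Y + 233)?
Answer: -7/248880 ≈ -2.8126e-5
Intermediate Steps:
d(Y) = -2*Y*(233 + Y)/7 (d(Y) = -(Y + Y)*(Y + 233)/7 = -2*Y*(233 + Y)/7)
1/d(255) = 1/(-2/7*255*(233 + 255)) = 1/(-2/7*255*488) = 1/(-248880/7) = -7/248880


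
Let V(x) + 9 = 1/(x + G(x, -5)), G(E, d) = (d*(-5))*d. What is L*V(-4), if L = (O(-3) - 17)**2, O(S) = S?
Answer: -464800/129 ≈ -3603.1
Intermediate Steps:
G(E, d) = -5*d**2 (G(E, d) = (-5*d)*d = -5*d**2)
V(x) = -9 + 1/(-125 + x) (V(x) = -9 + 1/(x - 5*(-5)**2) = -9 + 1/(x - 5*25) = -9 + 1/(x - 125) = -9 + 1/(-125 + x))
L = 400 (L = (-3 - 17)**2 = (-20)**2 = 400)
L*V(-4) = 400*((1126 - 9*(-4))/(-125 - 4)) = 400*((1126 + 36)/(-129)) = 400*(-1/129*1162) = 400*(-1162/129) = -464800/129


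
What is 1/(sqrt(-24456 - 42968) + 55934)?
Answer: 27967/1564339890 - 7*I*sqrt(86)/782169945 ≈ 1.7878e-5 - 8.2994e-8*I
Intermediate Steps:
1/(sqrt(-24456 - 42968) + 55934) = 1/(sqrt(-67424) + 55934) = 1/(28*I*sqrt(86) + 55934) = 1/(55934 + 28*I*sqrt(86))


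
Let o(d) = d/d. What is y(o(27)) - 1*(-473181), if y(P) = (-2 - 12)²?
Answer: 473377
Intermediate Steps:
o(d) = 1
y(P) = 196 (y(P) = (-14)² = 196)
y(o(27)) - 1*(-473181) = 196 - 1*(-473181) = 196 + 473181 = 473377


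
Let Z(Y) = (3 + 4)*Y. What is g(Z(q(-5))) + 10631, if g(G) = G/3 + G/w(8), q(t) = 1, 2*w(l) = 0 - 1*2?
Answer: 31879/3 ≈ 10626.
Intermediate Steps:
w(l) = -1 (w(l) = (0 - 1*2)/2 = (0 - 2)/2 = (½)*(-2) = -1)
Z(Y) = 7*Y
g(G) = -2*G/3 (g(G) = G/3 + G/(-1) = G*(⅓) + G*(-1) = G/3 - G = -2*G/3)
g(Z(q(-5))) + 10631 = -14/3 + 10631 = 31879/3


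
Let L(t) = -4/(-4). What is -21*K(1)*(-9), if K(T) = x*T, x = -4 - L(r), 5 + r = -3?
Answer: -945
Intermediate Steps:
r = -8 (r = -5 - 3 = -8)
L(t) = 1 (L(t) = -4*(-¼) = 1)
x = -5 (x = -4 - 1*1 = -4 - 1 = -5)
K(T) = -5*T
-21*K(1)*(-9) = -(-105)*(-9) = -21*(-5)*(-9) = 105*(-9) = -945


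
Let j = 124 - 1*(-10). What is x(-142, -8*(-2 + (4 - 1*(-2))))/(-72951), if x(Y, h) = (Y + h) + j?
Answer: 40/72951 ≈ 0.00054831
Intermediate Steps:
j = 134 (j = 124 + 10 = 134)
x(Y, h) = 134 + Y + h (x(Y, h) = (Y + h) + 134 = 134 + Y + h)
x(-142, -8*(-2 + (4 - 1*(-2))))/(-72951) = (134 - 142 - 8*(-2 + (4 - 1*(-2))))/(-72951) = (134 - 142 - 8*(-2 + (4 + 2)))*(-1/72951) = (134 - 142 - 8*(-2 + 6))*(-1/72951) = (134 - 142 - 8*4)*(-1/72951) = (134 - 142 - 32)*(-1/72951) = -40*(-1/72951) = 40/72951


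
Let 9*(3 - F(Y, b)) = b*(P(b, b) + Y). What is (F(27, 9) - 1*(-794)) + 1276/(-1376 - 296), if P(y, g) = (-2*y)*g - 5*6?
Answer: 36527/38 ≈ 961.24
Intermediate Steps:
P(y, g) = -30 - 2*g*y (P(y, g) = -2*g*y - 30 = -30 - 2*g*y)
F(Y, b) = 3 - b*(-30 + Y - 2*b**2)/9 (F(Y, b) = 3 - b*((-30 - 2*b*b) + Y)/9 = 3 - b*((-30 - 2*b**2) + Y)/9 = 3 - b*(-30 + Y - 2*b**2)/9)
(F(27, 9) - 1*(-794)) + 1276/(-1376 - 296) = ((3 - 1/9*27*9 + (2/9)*9*(15 + 9**2)) - 1*(-794)) + 1276/(-1376 - 296) = ((3 - 27 + (2/9)*9*(15 + 81)) + 794) + 1276/(-1672) = ((3 - 27 + (2/9)*9*96) + 794) + 1276*(-1/1672) = ((3 - 27 + 192) + 794) - 29/38 = (168 + 794) - 29/38 = 962 - 29/38 = 36527/38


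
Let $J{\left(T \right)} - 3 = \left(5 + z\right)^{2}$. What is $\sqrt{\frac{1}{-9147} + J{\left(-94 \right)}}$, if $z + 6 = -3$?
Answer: $\frac{4 \sqrt{99354714}}{9147} \approx 4.3589$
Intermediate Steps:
$z = -9$ ($z = -6 - 3 = -9$)
$J{\left(T \right)} = 19$ ($J{\left(T \right)} = 3 + \left(5 - 9\right)^{2} = 3 + \left(-4\right)^{2} = 3 + 16 = 19$)
$\sqrt{\frac{1}{-9147} + J{\left(-94 \right)}} = \sqrt{\frac{1}{-9147} + 19} = \sqrt{- \frac{1}{9147} + 19} = \sqrt{\frac{173792}{9147}} = \frac{4 \sqrt{99354714}}{9147}$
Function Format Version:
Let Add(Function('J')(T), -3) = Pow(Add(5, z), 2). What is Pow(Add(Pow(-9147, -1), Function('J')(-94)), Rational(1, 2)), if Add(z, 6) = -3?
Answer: Mul(Rational(4, 9147), Pow(99354714, Rational(1, 2))) ≈ 4.3589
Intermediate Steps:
z = -9 (z = Add(-6, -3) = -9)
Function('J')(T) = 19 (Function('J')(T) = Add(3, Pow(Add(5, -9), 2)) = Add(3, Pow(-4, 2)) = Add(3, 16) = 19)
Pow(Add(Pow(-9147, -1), Function('J')(-94)), Rational(1, 2)) = Pow(Add(Pow(-9147, -1), 19), Rational(1, 2)) = Pow(Add(Rational(-1, 9147), 19), Rational(1, 2)) = Pow(Rational(173792, 9147), Rational(1, 2)) = Mul(Rational(4, 9147), Pow(99354714, Rational(1, 2)))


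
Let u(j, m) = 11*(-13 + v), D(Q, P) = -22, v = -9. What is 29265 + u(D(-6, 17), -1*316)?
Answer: 29023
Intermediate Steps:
u(j, m) = -242 (u(j, m) = 11*(-13 - 9) = 11*(-22) = -242)
29265 + u(D(-6, 17), -1*316) = 29265 - 242 = 29023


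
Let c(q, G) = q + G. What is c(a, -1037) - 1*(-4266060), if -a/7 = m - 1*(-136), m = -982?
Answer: 4270945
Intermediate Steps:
a = 5922 (a = -7*(-982 - 1*(-136)) = -7*(-982 + 136) = -7*(-846) = 5922)
c(q, G) = G + q
c(a, -1037) - 1*(-4266060) = (-1037 + 5922) - 1*(-4266060) = 4885 + 4266060 = 4270945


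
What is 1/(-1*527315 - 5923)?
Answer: -1/533238 ≈ -1.8753e-6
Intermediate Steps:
1/(-1*527315 - 5923) = 1/(-527315 - 5923) = 1/(-533238) = -1/533238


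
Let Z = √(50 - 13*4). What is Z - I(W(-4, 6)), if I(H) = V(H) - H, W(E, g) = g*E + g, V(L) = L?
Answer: I*√2 ≈ 1.4142*I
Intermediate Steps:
W(E, g) = g + E*g (W(E, g) = E*g + g = g + E*g)
Z = I*√2 (Z = √(50 - 52) = √(-2) = I*√2 ≈ 1.4142*I)
I(H) = 0 (I(H) = H - H = 0)
Z - I(W(-4, 6)) = I*√2 - 1*0 = I*√2 + 0 = I*√2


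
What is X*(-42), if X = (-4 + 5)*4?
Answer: -168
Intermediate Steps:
X = 4 (X = 1*4 = 4)
X*(-42) = 4*(-42) = -168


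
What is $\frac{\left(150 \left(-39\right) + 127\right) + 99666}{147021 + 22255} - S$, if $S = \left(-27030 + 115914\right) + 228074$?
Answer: $- \frac{53653288465}{169276} \approx -3.1696 \cdot 10^{5}$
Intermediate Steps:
$S = 316958$ ($S = 88884 + 228074 = 316958$)
$\frac{\left(150 \left(-39\right) + 127\right) + 99666}{147021 + 22255} - S = \frac{\left(150 \left(-39\right) + 127\right) + 99666}{147021 + 22255} - 316958 = \frac{\left(-5850 + 127\right) + 99666}{169276} - 316958 = \left(-5723 + 99666\right) \frac{1}{169276} - 316958 = 93943 \cdot \frac{1}{169276} - 316958 = \frac{93943}{169276} - 316958 = - \frac{53653288465}{169276}$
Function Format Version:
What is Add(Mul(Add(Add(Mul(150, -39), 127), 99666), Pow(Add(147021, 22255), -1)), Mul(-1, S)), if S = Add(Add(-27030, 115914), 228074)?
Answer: Rational(-53653288465, 169276) ≈ -3.1696e+5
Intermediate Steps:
S = 316958 (S = Add(88884, 228074) = 316958)
Add(Mul(Add(Add(Mul(150, -39), 127), 99666), Pow(Add(147021, 22255), -1)), Mul(-1, S)) = Add(Mul(Add(Add(Mul(150, -39), 127), 99666), Pow(Add(147021, 22255), -1)), Mul(-1, 316958)) = Add(Mul(Add(Add(-5850, 127), 99666), Pow(169276, -1)), -316958) = Add(Mul(Add(-5723, 99666), Rational(1, 169276)), -316958) = Add(Mul(93943, Rational(1, 169276)), -316958) = Add(Rational(93943, 169276), -316958) = Rational(-53653288465, 169276)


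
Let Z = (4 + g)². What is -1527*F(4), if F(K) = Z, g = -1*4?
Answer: 0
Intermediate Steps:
g = -4
Z = 0 (Z = (4 - 4)² = 0² = 0)
F(K) = 0
-1527*F(4) = -1527*0 = 0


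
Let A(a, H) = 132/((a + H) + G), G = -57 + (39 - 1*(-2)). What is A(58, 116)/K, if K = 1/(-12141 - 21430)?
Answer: -2215686/79 ≈ -28047.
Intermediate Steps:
G = -16 (G = -57 + (39 + 2) = -57 + 41 = -16)
K = -1/33571 (K = 1/(-33571) = -1/33571 ≈ -2.9788e-5)
A(a, H) = 132/(-16 + H + a) (A(a, H) = 132/((a + H) - 16) = 132/((H + a) - 16) = 132/(-16 + H + a))
A(58, 116)/K = (132/(-16 + 116 + 58))/(-1/33571) = (132/158)*(-33571) = (132*(1/158))*(-33571) = (66/79)*(-33571) = -2215686/79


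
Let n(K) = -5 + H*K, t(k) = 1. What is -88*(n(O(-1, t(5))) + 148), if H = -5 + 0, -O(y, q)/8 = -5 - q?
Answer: 8536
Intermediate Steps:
O(y, q) = 40 + 8*q (O(y, q) = -8*(-5 - q) = 40 + 8*q)
H = -5
n(K) = -5 - 5*K
-88*(n(O(-1, t(5))) + 148) = -88*((-5 - 5*(40 + 8*1)) + 148) = -88*((-5 - 5*(40 + 8)) + 148) = -88*((-5 - 5*48) + 148) = -88*((-5 - 240) + 148) = -88*(-245 + 148) = -88*(-97) = 8536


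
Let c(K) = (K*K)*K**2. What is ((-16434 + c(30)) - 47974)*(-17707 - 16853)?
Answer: -25767659520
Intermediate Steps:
c(K) = K**4 (c(K) = K**2*K**2 = K**4)
((-16434 + c(30)) - 47974)*(-17707 - 16853) = ((-16434 + 30**4) - 47974)*(-17707 - 16853) = ((-16434 + 810000) - 47974)*(-34560) = (793566 - 47974)*(-34560) = 745592*(-34560) = -25767659520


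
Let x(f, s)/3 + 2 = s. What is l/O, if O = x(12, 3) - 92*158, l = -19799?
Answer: 19799/14533 ≈ 1.3623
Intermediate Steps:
x(f, s) = -6 + 3*s
O = -14533 (O = (-6 + 3*3) - 92*158 = (-6 + 9) - 14536 = 3 - 14536 = -14533)
l/O = -19799/(-14533) = -19799*(-1/14533) = 19799/14533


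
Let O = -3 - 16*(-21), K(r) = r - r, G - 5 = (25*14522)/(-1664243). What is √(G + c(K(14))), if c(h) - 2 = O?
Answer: √941095416015510/1664243 ≈ 18.433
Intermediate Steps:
G = 7958165/1664243 (G = 5 + (25*14522)/(-1664243) = 5 + 363050*(-1/1664243) = 5 - 363050/1664243 = 7958165/1664243 ≈ 4.7819)
K(r) = 0
O = 333 (O = -3 + 336 = 333)
c(h) = 335 (c(h) = 2 + 333 = 335)
√(G + c(K(14))) = √(7958165/1664243 + 335) = √(565479570/1664243) = √941095416015510/1664243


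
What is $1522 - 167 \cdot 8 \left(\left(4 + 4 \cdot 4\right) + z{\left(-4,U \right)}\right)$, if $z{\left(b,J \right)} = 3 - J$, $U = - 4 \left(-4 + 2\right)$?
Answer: $-18518$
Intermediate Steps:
$U = 8$ ($U = \left(-4\right) \left(-2\right) = 8$)
$1522 - 167 \cdot 8 \left(\left(4 + 4 \cdot 4\right) + z{\left(-4,U \right)}\right) = 1522 - 167 \cdot 8 \left(\left(4 + 4 \cdot 4\right) + \left(3 - 8\right)\right) = 1522 - 167 \cdot 8 \left(\left(4 + 16\right) + \left(3 - 8\right)\right) = 1522 - 167 \cdot 8 \left(20 - 5\right) = 1522 - 167 \cdot 8 \cdot 15 = 1522 - 20040 = -18518$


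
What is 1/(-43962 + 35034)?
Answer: -1/8928 ≈ -0.00011201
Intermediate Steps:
1/(-43962 + 35034) = 1/(-8928) = -1/8928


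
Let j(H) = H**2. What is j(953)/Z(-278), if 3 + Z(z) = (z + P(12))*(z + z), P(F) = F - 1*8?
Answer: 908209/152341 ≈ 5.9617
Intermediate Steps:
P(F) = -8 + F (P(F) = F - 8 = -8 + F)
Z(z) = -3 + 2*z*(4 + z) (Z(z) = -3 + (z + (-8 + 12))*(z + z) = -3 + (z + 4)*(2*z) = -3 + (4 + z)*(2*z) = -3 + 2*z*(4 + z))
j(953)/Z(-278) = 953**2/(-3 + 2*(-278)**2 + 8*(-278)) = 908209/(-3 + 2*77284 - 2224) = 908209/(-3 + 154568 - 2224) = 908209/152341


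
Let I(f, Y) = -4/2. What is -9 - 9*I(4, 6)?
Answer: 9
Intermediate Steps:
I(f, Y) = -2 (I(f, Y) = -4*½ = -2)
-9 - 9*I(4, 6) = -9 - 9*(-2) = -9 + 18 = 9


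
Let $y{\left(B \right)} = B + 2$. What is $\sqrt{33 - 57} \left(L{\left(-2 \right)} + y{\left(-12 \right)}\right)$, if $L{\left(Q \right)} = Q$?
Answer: $- 24 i \sqrt{6} \approx - 58.788 i$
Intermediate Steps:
$y{\left(B \right)} = 2 + B$
$\sqrt{33 - 57} \left(L{\left(-2 \right)} + y{\left(-12 \right)}\right) = \sqrt{33 - 57} \left(-2 + \left(2 - 12\right)\right) = \sqrt{-24} \left(-2 - 10\right) = 2 i \sqrt{6} \left(-12\right) = - 24 i \sqrt{6}$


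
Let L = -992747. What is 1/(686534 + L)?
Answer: -1/306213 ≈ -3.2657e-6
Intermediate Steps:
1/(686534 + L) = 1/(686534 - 992747) = 1/(-306213) = -1/306213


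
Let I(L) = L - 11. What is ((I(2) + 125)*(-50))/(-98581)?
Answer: 5800/98581 ≈ 0.058835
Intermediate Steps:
I(L) = -11 + L
((I(2) + 125)*(-50))/(-98581) = (((-11 + 2) + 125)*(-50))/(-98581) = ((-9 + 125)*(-50))*(-1/98581) = (116*(-50))*(-1/98581) = -5800*(-1/98581) = 5800/98581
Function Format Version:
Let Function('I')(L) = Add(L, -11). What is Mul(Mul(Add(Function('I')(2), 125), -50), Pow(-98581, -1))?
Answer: Rational(5800, 98581) ≈ 0.058835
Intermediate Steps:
Function('I')(L) = Add(-11, L)
Mul(Mul(Add(Function('I')(2), 125), -50), Pow(-98581, -1)) = Mul(Mul(Add(Add(-11, 2), 125), -50), Pow(-98581, -1)) = Mul(Mul(Add(-9, 125), -50), Rational(-1, 98581)) = Mul(Mul(116, -50), Rational(-1, 98581)) = Mul(-5800, Rational(-1, 98581)) = Rational(5800, 98581)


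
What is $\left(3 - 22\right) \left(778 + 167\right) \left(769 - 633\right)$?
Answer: $-2441880$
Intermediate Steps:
$\left(3 - 22\right) \left(778 + 167\right) \left(769 - 633\right) = \left(3 - 22\right) 945 \cdot 136 = \left(-19\right) 128520 = -2441880$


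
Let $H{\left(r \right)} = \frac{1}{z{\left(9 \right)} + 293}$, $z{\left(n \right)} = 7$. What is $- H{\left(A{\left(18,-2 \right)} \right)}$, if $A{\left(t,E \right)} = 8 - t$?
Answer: $- \frac{1}{300} \approx -0.0033333$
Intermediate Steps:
$H{\left(r \right)} = \frac{1}{300}$ ($H{\left(r \right)} = \frac{1}{7 + 293} = \frac{1}{300}$)
$- H{\left(A{\left(18,-2 \right)} \right)} = \left(-1\right) \frac{1}{300} = - \frac{1}{300}$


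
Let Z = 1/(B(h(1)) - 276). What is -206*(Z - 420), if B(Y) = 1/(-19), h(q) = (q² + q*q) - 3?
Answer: 453801314/5245 ≈ 86521.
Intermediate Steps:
h(q) = -3 + 2*q² (h(q) = (q² + q²) - 3 = 2*q² - 3 = -3 + 2*q²)
B(Y) = -1/19
Z = -19/5245 (Z = 1/(-1/19 - 276) = 1/(-5245/19) = -19/5245 ≈ -0.0036225)
-206*(Z - 420) = -206*(-19/5245 - 420) = -206*(-2202919/5245) = 453801314/5245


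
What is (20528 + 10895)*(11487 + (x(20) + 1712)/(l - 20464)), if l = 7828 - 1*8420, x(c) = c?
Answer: 271436969015/752 ≈ 3.6095e+8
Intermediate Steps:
l = -592 (l = 7828 - 8420 = -592)
(20528 + 10895)*(11487 + (x(20) + 1712)/(l - 20464)) = (20528 + 10895)*(11487 + (20 + 1712)/(-592 - 20464)) = 31423*(11487 + 1732/(-21056)) = 31423*(11487 + 1732*(-1/21056)) = 31423*(11487 - 433/5264) = 31423*(60467135/5264) = 271436969015/752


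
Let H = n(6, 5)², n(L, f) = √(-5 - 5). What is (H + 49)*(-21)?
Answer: -819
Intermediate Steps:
n(L, f) = I*√10 (n(L, f) = √(-10) = I*√10)
H = -10 (H = (I*√10)² = -10)
(H + 49)*(-21) = (-10 + 49)*(-21) = 39*(-21) = -819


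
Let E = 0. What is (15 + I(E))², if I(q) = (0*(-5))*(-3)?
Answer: 225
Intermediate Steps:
I(q) = 0 (I(q) = 0*(-3) = 0)
(15 + I(E))² = (15 + 0)² = 15² = 225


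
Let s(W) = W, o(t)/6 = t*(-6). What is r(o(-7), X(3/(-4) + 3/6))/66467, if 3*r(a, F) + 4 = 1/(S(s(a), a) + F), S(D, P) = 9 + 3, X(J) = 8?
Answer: -79/3988020 ≈ -1.9809e-5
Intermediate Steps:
o(t) = -36*t (o(t) = 6*(t*(-6)) = 6*(-6*t) = -36*t)
S(D, P) = 12
r(a, F) = -4/3 + 1/(3*(12 + F))
r(o(-7), X(3/(-4) + 3/6))/66467 = ((-47 - 4*8)/(3*(12 + 8)))/66467 = ((1/3)*(-47 - 32)/20)*(1/66467) = ((1/3)*(1/20)*(-79))*(1/66467) = -79/60*1/66467 = -79/3988020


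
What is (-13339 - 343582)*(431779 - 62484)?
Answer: -131809140695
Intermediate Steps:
(-13339 - 343582)*(431779 - 62484) = -356921*369295 = -131809140695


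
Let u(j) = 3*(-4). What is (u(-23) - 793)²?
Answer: 648025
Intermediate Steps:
u(j) = -12
(u(-23) - 793)² = (-12 - 793)² = (-805)² = 648025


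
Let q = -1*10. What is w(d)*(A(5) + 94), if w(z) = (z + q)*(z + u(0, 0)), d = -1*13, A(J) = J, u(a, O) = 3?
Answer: 22770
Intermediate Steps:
q = -10
d = -13
w(z) = (-10 + z)*(3 + z) (w(z) = (z - 10)*(z + 3) = (-10 + z)*(3 + z))
w(d)*(A(5) + 94) = (-30 + (-13)² - 7*(-13))*(5 + 94) = (-30 + 169 + 91)*99 = 230*99 = 22770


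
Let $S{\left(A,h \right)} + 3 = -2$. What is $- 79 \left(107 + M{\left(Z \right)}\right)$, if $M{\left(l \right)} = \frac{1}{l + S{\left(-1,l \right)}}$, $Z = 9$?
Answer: $- \frac{33891}{4} \approx -8472.8$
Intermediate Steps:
$S{\left(A,h \right)} = -5$ ($S{\left(A,h \right)} = -3 - 2 = -5$)
$M{\left(l \right)} = \frac{1}{-5 + l}$ ($M{\left(l \right)} = \frac{1}{l - 5} = \frac{1}{-5 + l}$)
$- 79 \left(107 + M{\left(Z \right)}\right) = - 79 \left(107 + \frac{1}{-5 + 9}\right) = - 79 \left(107 + \frac{1}{4}\right) = \left(-79\right) \frac{429}{4} = - \frac{33891}{4}$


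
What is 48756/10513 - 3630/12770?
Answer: 58445193/13425101 ≈ 4.3534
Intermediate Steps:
48756/10513 - 3630/12770 = 48756*(1/10513) - 3630*1/12770 = 48756/10513 - 363/1277 = 58445193/13425101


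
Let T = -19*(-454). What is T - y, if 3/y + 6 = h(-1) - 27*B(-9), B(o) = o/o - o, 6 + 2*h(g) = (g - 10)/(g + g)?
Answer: 9531742/1105 ≈ 8626.0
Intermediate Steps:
h(g) = -3 + (-10 + g)/(4*g) (h(g) = -3 + ((g - 10)/(g + g))/2 = -3 + ((-10 + g)/((2*g)))/2 = -3 + ((-10 + g)*(1/(2*g)))/2 = -3 + ((-10 + g)/(2*g))/2 = -3 + (-10 + g)/(4*g))
T = 8626
B(o) = 1 - o
y = -12/1105 (y = 3/(-6 + ((¼)*(-10 - 11*(-1))/(-1) - 27*(1 - 1*(-9)))) = 3/(-6 + ((¼)*(-1)*(-10 + 11) - 27*(1 + 9))) = 3/(-6 + ((¼)*(-1)*1 - 27*10)) = 3/(-6 + (-¼ - 270)) = 3/(-6 - 1081/4) = 3/(-1105/4) = 3*(-4/1105) = -12/1105 ≈ -0.010860)
T - y = 8626 - 1*(-12/1105) = 8626 + 12/1105 = 9531742/1105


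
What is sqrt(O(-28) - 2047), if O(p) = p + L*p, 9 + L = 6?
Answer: I*sqrt(1991) ≈ 44.621*I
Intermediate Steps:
L = -3 (L = -9 + 6 = -3)
O(p) = -2*p (O(p) = p - 3*p = -2*p)
sqrt(O(-28) - 2047) = sqrt(-2*(-28) - 2047) = sqrt(56 - 2047) = sqrt(-1991) = I*sqrt(1991)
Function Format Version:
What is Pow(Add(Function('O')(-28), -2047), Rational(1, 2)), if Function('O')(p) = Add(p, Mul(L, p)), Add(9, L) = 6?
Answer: Mul(I, Pow(1991, Rational(1, 2))) ≈ Mul(44.621, I)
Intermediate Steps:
L = -3 (L = Add(-9, 6) = -3)
Function('O')(p) = Mul(-2, p) (Function('O')(p) = Add(p, Mul(-3, p)) = Mul(-2, p))
Pow(Add(Function('O')(-28), -2047), Rational(1, 2)) = Pow(Add(Mul(-2, -28), -2047), Rational(1, 2)) = Pow(Add(56, -2047), Rational(1, 2)) = Pow(-1991, Rational(1, 2)) = Mul(I, Pow(1991, Rational(1, 2)))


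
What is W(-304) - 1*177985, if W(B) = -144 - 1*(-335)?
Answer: -177794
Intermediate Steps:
W(B) = 191 (W(B) = -144 + 335 = 191)
W(-304) - 1*177985 = 191 - 1*177985 = 191 - 177985 = -177794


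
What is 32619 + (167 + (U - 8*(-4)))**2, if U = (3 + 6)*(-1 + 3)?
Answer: 79708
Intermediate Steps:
U = 18 (U = 9*2 = 18)
32619 + (167 + (U - 8*(-4)))**2 = 32619 + (167 + (18 - 8*(-4)))**2 = 32619 + (167 + (18 + 32))**2 = 32619 + (167 + 50)**2 = 32619 + 217**2 = 32619 + 47089 = 79708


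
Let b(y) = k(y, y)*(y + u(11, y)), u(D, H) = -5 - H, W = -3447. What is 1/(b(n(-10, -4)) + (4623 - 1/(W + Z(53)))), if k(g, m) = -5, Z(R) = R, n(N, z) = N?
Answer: 3394/15775313 ≈ 0.00021515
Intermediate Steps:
b(y) = 25 (b(y) = -5*(y + (-5 - y)) = -5*(-5) = 25)
1/(b(n(-10, -4)) + (4623 - 1/(W + Z(53)))) = 1/(25 + (4623 - 1/(-3447 + 53))) = 1/(25 + (4623 - 1/(-3394))) = 1/(25 + (4623 - 1*(-1/3394))) = 1/(25 + (4623 + 1/3394)) = 1/(25 + 15690463/3394) = 1/(15775313/3394) = 3394/15775313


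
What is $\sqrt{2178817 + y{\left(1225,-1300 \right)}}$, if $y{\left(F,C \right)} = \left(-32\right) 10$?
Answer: $\sqrt{2178497} \approx 1476.0$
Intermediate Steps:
$y{\left(F,C \right)} = -320$
$\sqrt{2178817 + y{\left(1225,-1300 \right)}} = \sqrt{2178817 - 320} = \sqrt{2178497}$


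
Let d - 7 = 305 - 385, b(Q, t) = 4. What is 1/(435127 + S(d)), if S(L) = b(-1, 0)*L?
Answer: 1/434835 ≈ 2.2997e-6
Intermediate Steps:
d = -73 (d = 7 + (305 - 385) = 7 - 80 = -73)
S(L) = 4*L
1/(435127 + S(d)) = 1/(435127 + 4*(-73)) = 1/(435127 - 292) = 1/434835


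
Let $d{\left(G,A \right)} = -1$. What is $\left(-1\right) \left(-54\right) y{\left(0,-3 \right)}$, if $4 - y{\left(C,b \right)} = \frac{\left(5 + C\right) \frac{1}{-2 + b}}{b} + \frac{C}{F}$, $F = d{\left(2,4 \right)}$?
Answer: $198$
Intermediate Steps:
$F = -1$
$y{\left(C,b \right)} = 4 + C - \frac{5 + C}{b \left(-2 + b\right)}$ ($y{\left(C,b \right)} = 4 - \left(\frac{\left(5 + C\right) \frac{1}{-2 + b}}{b} + \frac{C}{-1}\right) = 4 - \left(\frac{\frac{1}{-2 + b} \left(5 + C\right)}{b} + C \left(-1\right)\right) = 4 - \left(\frac{5 + C}{b \left(-2 + b\right)} - C\right) = 4 - \left(- C + \frac{5 + C}{b \left(-2 + b\right)}\right) = 4 + \left(C - \frac{5 + C}{b \left(-2 + b\right)}\right) = 4 + C - \frac{5 + C}{b \left(-2 + b\right)}$)
$\left(-1\right) \left(-54\right) y{\left(0,-3 \right)} = \left(-1\right) \left(-54\right) \frac{-5 - 0 - -24 + 4 \left(-3\right)^{2} + 0 \left(-3\right)^{2} - 0 \left(-3\right)}{\left(-3\right) \left(-2 - 3\right)} = 54 \left(- \frac{-5 + 0 + 24 + 4 \cdot 9 + 0 \cdot 9 + 0}{3 \left(-5\right)}\right) = 54 \left(\left(- \frac{1}{3}\right) \left(- \frac{1}{5}\right) \left(-5 + 0 + 24 + 36 + 0 + 0\right)\right) = 54 \left(\left(- \frac{1}{3}\right) \left(- \frac{1}{5}\right) 55\right) = 54 \cdot \frac{11}{3} = 198$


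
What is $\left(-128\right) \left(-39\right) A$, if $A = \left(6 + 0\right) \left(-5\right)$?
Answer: $-149760$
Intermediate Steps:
$A = -30$ ($A = 6 \left(-5\right) = -30$)
$\left(-128\right) \left(-39\right) A = \left(-128\right) \left(-39\right) \left(-30\right) = 4992 \left(-30\right) = -149760$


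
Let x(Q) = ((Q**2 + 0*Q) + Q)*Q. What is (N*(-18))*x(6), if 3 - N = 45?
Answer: 190512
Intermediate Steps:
x(Q) = Q*(Q + Q**2) (x(Q) = ((Q**2 + 0) + Q)*Q = (Q**2 + Q)*Q = (Q + Q**2)*Q = Q*(Q + Q**2))
N = -42 (N = 3 - 1*45 = 3 - 45 = -42)
(N*(-18))*x(6) = (-42*(-18))*(6**2*(1 + 6)) = 756*(36*7) = 756*252 = 190512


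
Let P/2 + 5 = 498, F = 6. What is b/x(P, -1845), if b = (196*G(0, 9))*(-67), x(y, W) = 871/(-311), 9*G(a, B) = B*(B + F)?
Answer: 914340/13 ≈ 70334.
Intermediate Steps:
P = 986 (P = -10 + 2*498 = -10 + 996 = 986)
G(a, B) = B*(6 + B)/9 (G(a, B) = (B*(B + 6))/9 = (B*(6 + B))/9 = B*(6 + B)/9)
x(y, W) = -871/311 (x(y, W) = 871*(-1/311) = -871/311)
b = -196980 (b = (196*((⅑)*9*(6 + 9)))*(-67) = (196*((⅑)*9*15))*(-67) = (196*15)*(-67) = 2940*(-67) = -196980)
b/x(P, -1845) = -196980/(-871/311) = -196980*(-311/871) = 914340/13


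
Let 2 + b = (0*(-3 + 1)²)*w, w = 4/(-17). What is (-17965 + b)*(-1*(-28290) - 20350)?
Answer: -142657980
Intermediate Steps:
w = -4/17 (w = 4*(-1/17) = -4/17 ≈ -0.23529)
b = -2 (b = -2 + (0*(-3 + 1)²)*(-4/17) = -2 + (0*(-2)²)*(-4/17) = -2 + (0*4)*(-4/17) = -2 + 0*(-4/17) = -2 + 0 = -2)
(-17965 + b)*(-1*(-28290) - 20350) = (-17965 - 2)*(-1*(-28290) - 20350) = -17967*(28290 - 20350) = -17967*7940 = -142657980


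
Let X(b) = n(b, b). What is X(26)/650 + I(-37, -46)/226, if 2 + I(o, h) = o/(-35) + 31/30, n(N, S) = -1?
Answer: -3511/3084900 ≈ -0.0011381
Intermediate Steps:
X(b) = -1
I(o, h) = -29/30 - o/35 (I(o, h) = -2 + (o/(-35) + 31/30) = -2 + (o*(-1/35) + 31*(1/30)) = -2 + (-o/35 + 31/30) = -2 + (31/30 - o/35) = -29/30 - o/35)
X(26)/650 + I(-37, -46)/226 = -1/650 + (-29/30 - 1/35*(-37))/226 = -1*1/650 + (-29/30 + 37/35)*(1/226) = -1/650 + (19/210)*(1/226) = -1/650 + 19/47460 = -3511/3084900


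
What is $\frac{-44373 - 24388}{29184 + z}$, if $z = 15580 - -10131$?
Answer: $- \frac{68761}{54895} \approx -1.2526$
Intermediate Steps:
$z = 25711$ ($z = 15580 + 10131 = 25711$)
$\frac{-44373 - 24388}{29184 + z} = \frac{-44373 - 24388}{29184 + 25711} = - \frac{68761}{54895}$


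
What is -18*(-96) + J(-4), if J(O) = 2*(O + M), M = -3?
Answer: 1714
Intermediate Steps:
J(O) = -6 + 2*O (J(O) = 2*(O - 3) = 2*(-3 + O) = -6 + 2*O)
-18*(-96) + J(-4) = -18*(-96) + (-6 + 2*(-4)) = 1728 + (-6 - 8) = 1728 - 14 = 1714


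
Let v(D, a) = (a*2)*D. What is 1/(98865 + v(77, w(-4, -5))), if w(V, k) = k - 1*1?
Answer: 1/97941 ≈ 1.0210e-5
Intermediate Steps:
w(V, k) = -1 + k (w(V, k) = k - 1 = -1 + k)
v(D, a) = 2*D*a (v(D, a) = (2*a)*D = 2*D*a)
1/(98865 + v(77, w(-4, -5))) = 1/(98865 + 2*77*(-1 - 5)) = 1/(98865 + 2*77*(-6)) = 1/(98865 - 924) = 1/97941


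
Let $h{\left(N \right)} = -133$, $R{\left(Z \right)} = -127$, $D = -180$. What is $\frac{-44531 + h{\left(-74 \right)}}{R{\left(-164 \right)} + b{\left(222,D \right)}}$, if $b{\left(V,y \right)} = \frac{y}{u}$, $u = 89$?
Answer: $\frac{3975096}{11483} \approx 346.17$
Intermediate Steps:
$b{\left(V,y \right)} = \frac{y}{89}$
$\frac{-44531 + h{\left(-74 \right)}}{R{\left(-164 \right)} + b{\left(222,D \right)}} = \frac{-44531 - 133}{-127 + \frac{1}{89} \left(-180\right)} = - \frac{44664}{-127 - \frac{180}{89}} = - \frac{44664}{- \frac{11483}{89}} = \left(-44664\right) \left(- \frac{89}{11483}\right) = \frac{3975096}{11483}$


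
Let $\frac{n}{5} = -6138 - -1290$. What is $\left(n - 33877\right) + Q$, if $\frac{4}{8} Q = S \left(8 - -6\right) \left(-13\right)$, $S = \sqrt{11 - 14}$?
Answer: $-58117 - 364 i \sqrt{3} \approx -58117.0 - 630.47 i$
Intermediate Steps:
$S = i \sqrt{3}$ ($S = \sqrt{-3} = i \sqrt{3} \approx 1.732 i$)
$n = -24240$ ($n = 5 \left(-6138 - -1290\right) = 5 \left(-6138 + 1290\right) = 5 \left(-4848\right) = -24240$)
$Q = - 364 i \sqrt{3}$ ($Q = 2 i \sqrt{3} \left(8 - -6\right) \left(-13\right) = 2 i \sqrt{3} \left(8 + 6\right) \left(-13\right) = 2 i \sqrt{3} \cdot 14 \left(-13\right) = 2 \cdot 14 i \sqrt{3} \left(-13\right) = 2 \left(- 182 i \sqrt{3}\right) = - 364 i \sqrt{3} \approx - 630.47 i$)
$\left(n - 33877\right) + Q = \left(-24240 - 33877\right) - 364 i \sqrt{3} = -58117 - 364 i \sqrt{3}$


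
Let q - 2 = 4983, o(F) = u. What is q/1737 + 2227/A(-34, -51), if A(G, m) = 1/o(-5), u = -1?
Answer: -3863314/1737 ≈ -2224.1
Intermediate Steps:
o(F) = -1
q = 4985 (q = 2 + 4983 = 4985)
A(G, m) = -1 (A(G, m) = 1/(-1) = -1)
q/1737 + 2227/A(-34, -51) = 4985/1737 + 2227/(-1) = 4985*(1/1737) + 2227*(-1) = 4985/1737 - 2227 = -3863314/1737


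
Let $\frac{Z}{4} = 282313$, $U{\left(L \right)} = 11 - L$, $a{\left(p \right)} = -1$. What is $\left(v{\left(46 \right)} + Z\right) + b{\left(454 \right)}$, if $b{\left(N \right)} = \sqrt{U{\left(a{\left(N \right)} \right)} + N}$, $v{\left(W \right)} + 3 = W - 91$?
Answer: $1129204 + \sqrt{466} \approx 1.1292 \cdot 10^{6}$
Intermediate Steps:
$v{\left(W \right)} = -94 + W$ ($v{\left(W \right)} = -3 + \left(W - 91\right) = -3 + \left(-91 + W\right) = -94 + W$)
$b{\left(N \right)} = \sqrt{12 + N}$ ($b{\left(N \right)} = \sqrt{\left(11 - -1\right) + N} = \sqrt{\left(11 + 1\right) + N} = \sqrt{12 + N}$)
$Z = 1129252$ ($Z = 4 \cdot 282313 = 1129252$)
$\left(v{\left(46 \right)} + Z\right) + b{\left(454 \right)} = \left(\left(-94 + 46\right) + 1129252\right) + \sqrt{12 + 454} = \left(-48 + 1129252\right) + \sqrt{466} = 1129204 + \sqrt{466}$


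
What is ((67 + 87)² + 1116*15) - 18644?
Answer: 21812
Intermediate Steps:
((67 + 87)² + 1116*15) - 18644 = (154² + 16740) - 18644 = (23716 + 16740) - 18644 = 40456 - 18644 = 21812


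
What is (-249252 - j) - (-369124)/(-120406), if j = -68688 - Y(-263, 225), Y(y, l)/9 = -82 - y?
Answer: -10772608367/60203 ≈ -1.7894e+5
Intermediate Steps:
Y(y, l) = -738 - 9*y (Y(y, l) = 9*(-82 - y) = -738 - 9*y)
j = -70317 (j = -68688 - (-738 - 9*(-263)) = -68688 - (-738 + 2367) = -68688 - 1*1629 = -68688 - 1629 = -70317)
(-249252 - j) - (-369124)/(-120406) = (-249252 - 1*(-70317)) - (-369124)/(-120406) = (-249252 + 70317) - (-369124)*(-1)/120406 = -178935 - 1*184562/60203 = -178935 - 184562/60203 = -10772608367/60203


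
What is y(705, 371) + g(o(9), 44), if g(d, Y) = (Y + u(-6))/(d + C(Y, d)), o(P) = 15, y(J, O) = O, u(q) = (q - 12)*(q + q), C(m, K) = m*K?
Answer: 50137/135 ≈ 371.39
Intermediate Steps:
C(m, K) = K*m
u(q) = 2*q*(-12 + q) (u(q) = (-12 + q)*(2*q) = 2*q*(-12 + q))
g(d, Y) = (216 + Y)/(d + Y*d) (g(d, Y) = (Y + 2*(-6)*(-12 - 6))/(d + d*Y) = (Y + 2*(-6)*(-18))/(d + Y*d) = (Y + 216)/(d + Y*d) = (216 + Y)/(d + Y*d))
y(705, 371) + g(o(9), 44) = 371 + (216 + 44)/(15*(1 + 44)) = 371 + (1/15)*260/45 = 371 + (1/15)*(1/45)*260 = 371 + 52/135 = 50137/135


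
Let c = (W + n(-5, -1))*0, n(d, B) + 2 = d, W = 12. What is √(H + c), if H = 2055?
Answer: √2055 ≈ 45.332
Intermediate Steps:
n(d, B) = -2 + d
c = 0 (c = (12 + (-2 - 5))*0 = (12 - 7)*0 = 5*0 = 0)
√(H + c) = √(2055 + 0) = √2055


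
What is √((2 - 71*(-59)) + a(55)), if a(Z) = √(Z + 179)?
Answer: √(4191 + 3*√26) ≈ 64.856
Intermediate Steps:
a(Z) = √(179 + Z)
√((2 - 71*(-59)) + a(55)) = √((2 - 71*(-59)) + √(179 + 55)) = √((2 + 4189) + √234) = √(4191 + 3*√26)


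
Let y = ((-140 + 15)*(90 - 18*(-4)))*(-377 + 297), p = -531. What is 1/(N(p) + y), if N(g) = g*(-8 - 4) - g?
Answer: 1/1626903 ≈ 6.1466e-7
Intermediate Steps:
N(g) = -13*g (N(g) = g*(-12) - g = -12*g - g = -13*g)
y = 1620000 (y = -125*(90 + 72)*(-80) = -125*162*(-80) = -20250*(-80) = 1620000)
1/(N(p) + y) = 1/(-13*(-531) + 1620000) = 1/(6903 + 1620000) = 1/1626903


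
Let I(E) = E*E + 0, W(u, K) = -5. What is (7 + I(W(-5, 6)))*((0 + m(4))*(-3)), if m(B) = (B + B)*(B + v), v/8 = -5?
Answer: 27648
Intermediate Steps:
v = -40 (v = 8*(-5) = -40)
I(E) = E² (I(E) = E² + 0 = E²)
m(B) = 2*B*(-40 + B) (m(B) = (B + B)*(B - 40) = (2*B)*(-40 + B) = 2*B*(-40 + B))
(7 + I(W(-5, 6)))*((0 + m(4))*(-3)) = (7 + (-5)²)*((0 + 2*4*(-40 + 4))*(-3)) = (7 + 25)*((0 + 2*4*(-36))*(-3)) = 32*((0 - 288)*(-3)) = 32*(-288*(-3)) = 32*864 = 27648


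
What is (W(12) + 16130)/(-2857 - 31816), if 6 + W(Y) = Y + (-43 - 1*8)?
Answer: -16085/34673 ≈ -0.46391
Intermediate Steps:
W(Y) = -57 + Y (W(Y) = -6 + (Y + (-43 - 1*8)) = -6 + (Y + (-43 - 8)) = -6 + (Y - 51) = -6 + (-51 + Y) = -57 + Y)
(W(12) + 16130)/(-2857 - 31816) = ((-57 + 12) + 16130)/(-2857 - 31816) = (-45 + 16130)/(-34673) = 16085*(-1/34673) = -16085/34673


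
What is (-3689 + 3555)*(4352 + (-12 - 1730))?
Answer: -349740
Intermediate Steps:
(-3689 + 3555)*(4352 + (-12 - 1730)) = -134*(4352 - 1742) = -134*2610 = -349740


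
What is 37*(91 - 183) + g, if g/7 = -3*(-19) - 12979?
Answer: -93858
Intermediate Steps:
g = -90454 (g = 7*(-3*(-19) - 12979) = 7*(57 - 12979) = 7*(-12922) = -90454)
37*(91 - 183) + g = 37*(91 - 183) - 90454 = 37*(-92) - 90454 = -3404 - 90454 = -93858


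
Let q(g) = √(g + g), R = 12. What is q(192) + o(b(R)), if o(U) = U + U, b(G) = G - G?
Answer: 8*√6 ≈ 19.596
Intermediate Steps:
q(g) = √2*√g (q(g) = √(2*g) = √2*√g)
b(G) = 0
o(U) = 2*U
q(192) + o(b(R)) = √2*√192 + 2*0 = √2*(8*√3) + 0 = 8*√6 + 0 = 8*√6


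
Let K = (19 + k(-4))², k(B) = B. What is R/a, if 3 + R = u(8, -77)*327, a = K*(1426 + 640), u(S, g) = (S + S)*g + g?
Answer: -71341/77475 ≈ -0.92083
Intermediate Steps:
u(S, g) = g + 2*S*g (u(S, g) = (2*S)*g + g = 2*S*g + g = g + 2*S*g)
K = 225 (K = (19 - 4)² = 15² = 225)
a = 464850 (a = 225*(1426 + 640) = 225*2066 = 464850)
R = -428046 (R = -3 - 77*(1 + 2*8)*327 = -3 - 77*(1 + 16)*327 = -3 - 77*17*327 = -3 - 1309*327 = -3 - 428043 = -428046)
R/a = -428046/464850 = -428046*1/464850 = -71341/77475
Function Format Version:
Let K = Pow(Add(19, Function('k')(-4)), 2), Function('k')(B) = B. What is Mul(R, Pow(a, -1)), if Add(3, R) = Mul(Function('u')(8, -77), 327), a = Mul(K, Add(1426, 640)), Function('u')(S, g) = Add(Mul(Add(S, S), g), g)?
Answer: Rational(-71341, 77475) ≈ -0.92083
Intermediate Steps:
Function('u')(S, g) = Add(g, Mul(2, S, g)) (Function('u')(S, g) = Add(Mul(Mul(2, S), g), g) = Add(Mul(2, S, g), g) = Add(g, Mul(2, S, g)))
K = 225 (K = Pow(Add(19, -4), 2) = Pow(15, 2) = 225)
a = 464850 (a = Mul(225, Add(1426, 640)) = Mul(225, 2066) = 464850)
R = -428046 (R = Add(-3, Mul(Mul(-77, Add(1, Mul(2, 8))), 327)) = Add(-3, Mul(Mul(-77, Add(1, 16)), 327)) = Add(-3, Mul(Mul(-77, 17), 327)) = Add(-3, Mul(-1309, 327)) = Add(-3, -428043) = -428046)
Mul(R, Pow(a, -1)) = Mul(-428046, Pow(464850, -1)) = Mul(-428046, Rational(1, 464850)) = Rational(-71341, 77475)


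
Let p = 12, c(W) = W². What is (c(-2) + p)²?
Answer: 256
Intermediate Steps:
(c(-2) + p)² = ((-2)² + 12)² = (4 + 12)² = 16² = 256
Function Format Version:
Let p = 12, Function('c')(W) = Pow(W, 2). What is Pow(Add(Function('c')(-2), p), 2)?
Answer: 256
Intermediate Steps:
Pow(Add(Function('c')(-2), p), 2) = Pow(Add(Pow(-2, 2), 12), 2) = Pow(Add(4, 12), 2) = Pow(16, 2) = 256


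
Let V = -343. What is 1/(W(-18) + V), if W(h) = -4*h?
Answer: -1/271 ≈ -0.0036900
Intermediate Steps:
1/(W(-18) + V) = 1/(-4*(-18) - 343) = 1/(72 - 343) = 1/(-271) = -1/271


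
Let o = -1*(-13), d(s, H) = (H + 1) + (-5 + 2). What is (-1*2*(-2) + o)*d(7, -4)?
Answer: -102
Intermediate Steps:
d(s, H) = -2 + H (d(s, H) = (1 + H) - 3 = -2 + H)
o = 13
(-1*2*(-2) + o)*d(7, -4) = (-1*2*(-2) + 13)*(-2 - 4) = (-2*(-2) + 13)*(-6) = (4 + 13)*(-6) = 17*(-6) = -102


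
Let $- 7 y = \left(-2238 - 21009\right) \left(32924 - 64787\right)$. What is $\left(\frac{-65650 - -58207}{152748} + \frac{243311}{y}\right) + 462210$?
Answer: $\frac{830095102560334447}{1795926514356} \approx 4.6221 \cdot 10^{5}$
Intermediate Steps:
$y = -105817023$ ($y = - \frac{\left(-2238 - 21009\right) \left(32924 - 64787\right)}{7} = - \frac{\left(-23247\right) \left(-31863\right)}{7} = \left(- \frac{1}{7}\right) 740719161 = -105817023$)
$\left(\frac{-65650 - -58207}{152748} + \frac{243311}{y}\right) + 462210 = \left(\frac{-65650 - -58207}{152748} + \frac{243311}{-105817023}\right) + 462210 = \left(\left(-65650 + 58207\right) \frac{1}{152748} + 243311 \left(- \frac{1}{105817023}\right)\right) + 462210 = \left(\left(-7443\right) \frac{1}{152748} - \frac{243311}{105817023}\right) + 462210 = \left(- \frac{827}{16972} - \frac{243311}{105817023}\right) + 462210 = - \frac{91640152313}{1795926514356} + 462210 = \frac{830095102560334447}{1795926514356}$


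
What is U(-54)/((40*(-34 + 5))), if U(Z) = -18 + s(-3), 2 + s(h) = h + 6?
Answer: 17/1160 ≈ 0.014655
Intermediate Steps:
s(h) = 4 + h (s(h) = -2 + (h + 6) = -2 + (6 + h) = 4 + h)
U(Z) = -17 (U(Z) = -18 + (4 - 3) = -18 + 1 = -17)
U(-54)/((40*(-34 + 5))) = -17*1/(40*(-34 + 5)) = -17/(40*(-29)) = -17/(-1160) = -17*(-1/1160) = 17/1160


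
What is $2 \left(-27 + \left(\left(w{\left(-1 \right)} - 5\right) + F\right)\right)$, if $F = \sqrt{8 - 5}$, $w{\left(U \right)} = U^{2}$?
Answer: $-62 + 2 \sqrt{3} \approx -58.536$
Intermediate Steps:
$F = \sqrt{3} \approx 1.732$
$2 \left(-27 + \left(\left(w{\left(-1 \right)} - 5\right) + F\right)\right) = 2 \left(-27 - \left(5 - 1 - \sqrt{3}\right)\right) = 2 \left(-27 + \left(\left(1 - 5\right) + \sqrt{3}\right)\right) = 2 \left(-27 - \left(4 - \sqrt{3}\right)\right) = 2 \left(-31 + \sqrt{3}\right) = -62 + 2 \sqrt{3}$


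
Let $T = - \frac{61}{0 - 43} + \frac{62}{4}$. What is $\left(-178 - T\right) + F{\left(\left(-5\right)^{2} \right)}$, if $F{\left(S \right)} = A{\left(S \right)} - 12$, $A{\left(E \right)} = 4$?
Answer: $- \frac{17451}{86} \approx -202.92$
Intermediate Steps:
$T = \frac{1455}{86}$ ($T = - \frac{61}{-43} + 62 \cdot \frac{1}{4} = \left(-61\right) \left(- \frac{1}{43}\right) + \frac{31}{2} = \frac{61}{43} + \frac{31}{2} = \frac{1455}{86} \approx 16.919$)
$F{\left(S \right)} = -8$ ($F{\left(S \right)} = 4 - 12 = -8$)
$\left(-178 - T\right) + F{\left(\left(-5\right)^{2} \right)} = \left(-178 - \frac{1455}{86}\right) - 8 = - \frac{16763}{86} - 8 = - \frac{17451}{86}$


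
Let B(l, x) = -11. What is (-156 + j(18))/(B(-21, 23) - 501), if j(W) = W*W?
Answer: -21/64 ≈ -0.32813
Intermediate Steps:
j(W) = W²
(-156 + j(18))/(B(-21, 23) - 501) = (-156 + 18²)/(-11 - 501) = (-156 + 324)/(-512) = 168*(-1/512) = -21/64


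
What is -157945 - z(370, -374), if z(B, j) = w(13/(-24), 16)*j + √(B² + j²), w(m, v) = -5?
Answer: -159815 - 2*√69194 ≈ -1.6034e+5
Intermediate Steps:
z(B, j) = √(B² + j²) - 5*j (z(B, j) = -5*j + √(B² + j²) = √(B² + j²) - 5*j)
-157945 - z(370, -374) = -157945 - (√(370² + (-374)²) - 5*(-374)) = -157945 - (√(136900 + 139876) + 1870) = -157945 - (√276776 + 1870) = -157945 - (2*√69194 + 1870) = -157945 - (1870 + 2*√69194) = -157945 + (-1870 - 2*√69194) = -159815 - 2*√69194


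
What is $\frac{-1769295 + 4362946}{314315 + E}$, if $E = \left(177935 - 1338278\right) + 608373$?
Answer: $- \frac{2593651}{237655} \approx -10.914$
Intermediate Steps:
$E = -551970$ ($E = -1160343 + 608373 = -551970$)
$\frac{-1769295 + 4362946}{314315 + E} = \frac{-1769295 + 4362946}{314315 - 551970} = \frac{2593651}{-237655} = 2593651 \left(- \frac{1}{237655}\right) = - \frac{2593651}{237655}$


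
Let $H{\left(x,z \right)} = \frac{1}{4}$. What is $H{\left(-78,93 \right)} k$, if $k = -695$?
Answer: $- \frac{695}{4} \approx -173.75$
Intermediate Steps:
$H{\left(x,z \right)} = \frac{1}{4}$
$H{\left(-78,93 \right)} k = \frac{1}{4} \left(-695\right) = - \frac{695}{4}$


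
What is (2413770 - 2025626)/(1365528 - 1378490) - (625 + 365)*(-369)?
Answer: 2367380038/6481 ≈ 3.6528e+5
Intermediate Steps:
(2413770 - 2025626)/(1365528 - 1378490) - (625 + 365)*(-369) = 388144/(-12962) - 990*(-369) = 388144*(-1/12962) - 1*(-365310) = -194072/6481 + 365310 = 2367380038/6481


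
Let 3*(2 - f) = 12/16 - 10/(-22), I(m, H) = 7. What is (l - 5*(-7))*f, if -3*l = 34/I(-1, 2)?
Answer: 147911/2772 ≈ 53.359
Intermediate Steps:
f = 211/132 (f = 2 - (12/16 - 10/(-22))/3 = 2 - (12*(1/16) - 10*(-1/22))/3 = 2 - (3/4 + 5/11)/3 = 2 - 1/3*53/44 = 2 - 53/132 = 211/132 ≈ 1.5985)
l = -34/21 (l = -34/(3*7) = -1/3*34/7 = -34/21 ≈ -1.6190)
(l - 5*(-7))*f = (-34/21 - 5*(-7))*(211/132) = (-34/21 + 35)*(211/132) = (701/21)*(211/132) = 147911/2772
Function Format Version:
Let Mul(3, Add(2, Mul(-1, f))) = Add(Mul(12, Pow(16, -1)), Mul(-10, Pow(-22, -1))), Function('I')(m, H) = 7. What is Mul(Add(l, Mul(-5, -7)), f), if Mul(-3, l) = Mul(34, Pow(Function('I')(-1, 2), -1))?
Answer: Rational(147911, 2772) ≈ 53.359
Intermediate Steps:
f = Rational(211, 132) (f = Add(2, Mul(Rational(-1, 3), Add(Mul(12, Pow(16, -1)), Mul(-10, Pow(-22, -1))))) = Add(2, Mul(Rational(-1, 3), Add(Mul(12, Rational(1, 16)), Mul(-10, Rational(-1, 22))))) = Add(2, Mul(Rational(-1, 3), Add(Rational(3, 4), Rational(5, 11)))) = Add(2, Mul(Rational(-1, 3), Rational(53, 44))) = Add(2, Rational(-53, 132)) = Rational(211, 132) ≈ 1.5985)
l = Rational(-34, 21) (l = Mul(Rational(-1, 3), Mul(34, Pow(7, -1))) = Mul(Rational(-1, 3), Mul(34, Rational(1, 7))) = Mul(Rational(-1, 3), Rational(34, 7)) = Rational(-34, 21) ≈ -1.6190)
Mul(Add(l, Mul(-5, -7)), f) = Mul(Add(Rational(-34, 21), Mul(-5, -7)), Rational(211, 132)) = Mul(Add(Rational(-34, 21), 35), Rational(211, 132)) = Mul(Rational(701, 21), Rational(211, 132)) = Rational(147911, 2772)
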